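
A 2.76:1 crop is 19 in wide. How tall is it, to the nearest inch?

7 in

19 / 2.760 = 6.88.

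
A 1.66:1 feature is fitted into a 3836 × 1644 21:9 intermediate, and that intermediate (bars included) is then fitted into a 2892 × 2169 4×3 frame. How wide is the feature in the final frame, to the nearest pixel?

2057 px

First fit — 1.66:1 into 3836×1644 spans the height: 2729.04 × 1644.00.
Second fit — the 21:9 canvas into 2892×2169 spans the width: 2892.00 × 1239.43 (×0.7539 from 3836×1644).
So the feature's width is 2729.04 × 0.7539 ≈ 2057.45.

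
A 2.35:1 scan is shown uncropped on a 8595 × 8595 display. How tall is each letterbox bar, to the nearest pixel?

2469 px

2.35:1 (2.350) > 1:1 (1.000), so the scan fills the width.
The scan is 8595 / 2.350 ≈ 3657.45 px tall.
Leftover height: 8595 − 3657.45 = 4937.55 px → 2468.78 each side.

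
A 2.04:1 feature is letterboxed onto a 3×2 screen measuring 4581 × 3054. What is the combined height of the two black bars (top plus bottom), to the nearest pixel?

Since 2.040 > 1.500, the feature is width-limited.
Content height = 4581 / 2.040 ≈ 2245.59 px.
Black = 3054 − 2245.59 = 808.41 px.

808 px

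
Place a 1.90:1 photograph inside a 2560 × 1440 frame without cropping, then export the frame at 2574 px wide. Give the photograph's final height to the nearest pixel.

In the 2560×1440 frame the photograph fills the width: height = 2560 / 1.900 ≈ 1347.37 px.
Scaling 2560 → 2574 is ×1.0055, so the height becomes 1347.37 × 1.0055 ≈ 1354.74 px.

1355 px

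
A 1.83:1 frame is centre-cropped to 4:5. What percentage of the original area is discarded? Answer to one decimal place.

56.3%

The height stays; only width is cut (since 4:5 is narrower than 1.83:1).
Fraction kept = (0.800)/(1.830) ≈ 43.72%, so 56.28% is lost.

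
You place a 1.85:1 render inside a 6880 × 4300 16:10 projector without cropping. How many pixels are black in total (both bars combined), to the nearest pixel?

3997838 pixels

Since 1.850 > 1.600, the render is width-limited.
The render is 6880 / 1.850 ≈ 3718.9189 px tall.
Leftover height: 4300 − 3718.9189 = 581.0811 px.
Bar area = 581.0811 × 6880 ≈ 3997838 px.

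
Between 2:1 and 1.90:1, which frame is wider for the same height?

2 and 1.9; 2 > 1.9.

2:1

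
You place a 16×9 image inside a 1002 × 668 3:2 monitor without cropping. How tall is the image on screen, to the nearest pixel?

Since 1.778 > 1.500, the image is width-limited.
The image is 1002 × 9/16 ≈ 563.62 px tall.

564 px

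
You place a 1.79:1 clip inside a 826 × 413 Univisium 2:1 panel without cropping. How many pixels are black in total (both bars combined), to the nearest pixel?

35819 pixels

1.79:1 is narrower than Univisium 2:1, so it spans the full height.
Content width = 413 × 1.790 ≈ 739.2700 px.
826 − 739.2700 = 86.7300 px of bars.
Bar area = 86.7300 × 413 ≈ 35819 px.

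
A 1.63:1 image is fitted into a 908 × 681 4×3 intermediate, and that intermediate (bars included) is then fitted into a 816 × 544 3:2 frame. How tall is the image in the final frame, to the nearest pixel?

Inside the 908×681 canvas the image is width-limited at 908.00 × 557.06.
4×3 in 816×544: fills the height, so the intermediate becomes 725.33 × 544.00 — a scale of ×0.7988.
Applying the same ×0.7988: 557.06 → 444.99.

445 px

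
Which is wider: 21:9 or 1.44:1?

21:9 = 2.333 and 1.44; 2.333 > 1.44.

21:9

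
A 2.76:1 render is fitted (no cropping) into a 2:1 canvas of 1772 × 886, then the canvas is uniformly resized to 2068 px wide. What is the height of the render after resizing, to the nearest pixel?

749 px

Fitted into 1772×886, the render spans the width; its height is 1772 / 2.760 ≈ 642.03 px.
The frame scales by 2068/1772 = 1.1670; 642.03 × 1.1670 ≈ 749.28 px.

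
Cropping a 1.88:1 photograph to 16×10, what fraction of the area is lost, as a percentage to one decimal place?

14.9%

Going from 1.88:1 to 16×10 means cutting width while keeping height.
(1.600)/(1.880) ≈ 0.851 of the area survives, leaving 14.89% discarded.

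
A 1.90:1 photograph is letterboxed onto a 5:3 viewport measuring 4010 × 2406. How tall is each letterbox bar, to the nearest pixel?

148 px

1.90:1 (1.900) > 5:3 (1.667), so the photograph fills the width.
Content height = 4010 / 1.900 ≈ 2110.53 px.
2406 − 2110.53 = 295.47 px of bars (147.74 each).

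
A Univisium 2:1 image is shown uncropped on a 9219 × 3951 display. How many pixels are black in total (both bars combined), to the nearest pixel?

Univisium 2:1 is narrower than 21×9, so it spans the full height.
That makes the image 7902.0000 px wide (3951 × 2/1).
Leftover width: 9219 − 7902.0000 = 1317.0000 px.
Bar area = 1317.0000 × 3951 ≈ 5203467 px.

5203467 pixels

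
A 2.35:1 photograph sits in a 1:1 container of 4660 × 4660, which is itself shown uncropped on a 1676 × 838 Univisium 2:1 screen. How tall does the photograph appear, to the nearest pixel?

Inside the 4660×4660 canvas the photograph is width-limited at 4660.00 × 1982.98.
Second fit — the 1:1 canvas into 1676×838 spans the height: 838.00 × 838.00 (×0.1798 from 4660×4660).
Applying the same ×0.1798: 1982.98 → 356.60.

357 px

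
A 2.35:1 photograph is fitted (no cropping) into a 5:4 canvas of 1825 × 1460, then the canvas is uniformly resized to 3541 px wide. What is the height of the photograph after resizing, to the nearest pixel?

Fitted into 1825×1460, the photograph spans the width; its height is 1825 / 2.350 ≈ 776.60 px.
Resizing to 3541 px wide multiplies everything by 1.9403: 776.60 → 1506.81 px.

1507 px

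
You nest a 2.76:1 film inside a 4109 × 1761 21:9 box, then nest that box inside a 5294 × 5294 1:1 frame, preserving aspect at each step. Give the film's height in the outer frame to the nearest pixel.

Inside the 4109×1761 canvas the film is width-limited at 4109.00 × 1488.77.
21:9 in 5294×5294: fills the width, so the intermediate becomes 5294.00 × 2268.86 — a scale of ×1.2884.
So the film's height is 1488.77 × 1.2884 ≈ 1918.12.

1918 px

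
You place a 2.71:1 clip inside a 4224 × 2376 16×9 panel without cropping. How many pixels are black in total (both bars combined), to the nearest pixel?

2.71:1 (2.710) > 16×9 (1.778), so the clip fills the width.
Content height = 4224 / 2.710 ≈ 1558.6716 px.
Leftover height: 2376 − 1558.6716 = 817.3284 px.
Bar area = 817.3284 × 4224 ≈ 3452395 px.

3452395 pixels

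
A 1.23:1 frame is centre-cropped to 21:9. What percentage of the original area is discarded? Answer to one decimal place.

47.3%

The width stays; only height is cut (since 21:9 is wider than 1.23:1).
Area ratio = (1.230)/(2.333) = 52.71%; the remaining 47.29% is cropped out.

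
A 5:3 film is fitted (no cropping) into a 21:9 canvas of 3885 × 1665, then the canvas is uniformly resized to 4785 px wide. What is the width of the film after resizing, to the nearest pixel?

3418 px

At 3885×1665 the film is height-limited, so width = 1665 × 5/3 ≈ 2775.00 px.
Scaling 3885 → 4785 is ×1.2317, so the width becomes 2775.00 × 1.2317 ≈ 3417.86 px.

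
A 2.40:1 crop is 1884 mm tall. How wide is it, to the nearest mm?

At 2.40:1, 1884 × 2.400 ≈ 4521.60.

4522 mm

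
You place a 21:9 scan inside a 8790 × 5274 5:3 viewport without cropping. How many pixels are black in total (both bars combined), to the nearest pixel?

13245274 pixels

Since 2.333 > 1.667, the scan is width-limited.
The scan is 8790 × 9/21 ≈ 3767.1429 px tall.
5274 − 3767.1429 = 1506.8571 px of bars.
That's 1506.8571 × 8790 ≈ 13245274 black pixels.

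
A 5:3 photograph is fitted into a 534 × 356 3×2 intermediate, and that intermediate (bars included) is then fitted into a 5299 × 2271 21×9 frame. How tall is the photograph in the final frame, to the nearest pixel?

First fit — 5:3 into 534×356 spans the width: 534.00 × 320.40.
3×2 in 5299×2271: fills the height, so the intermediate becomes 3406.50 × 2271.00 — a scale of ×6.3792.
Applying the same ×6.3792: 320.40 → 2043.90.

2044 px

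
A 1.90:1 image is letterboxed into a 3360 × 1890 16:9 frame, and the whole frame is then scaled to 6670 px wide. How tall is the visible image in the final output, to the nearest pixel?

Fitted into 3360×1890, the image spans the width; its height is 3360 / 1.900 ≈ 1768.42 px.
Scaling 3360 → 6670 is ×1.9851, so the height becomes 1768.42 × 1.9851 ≈ 3510.53 px.

3511 px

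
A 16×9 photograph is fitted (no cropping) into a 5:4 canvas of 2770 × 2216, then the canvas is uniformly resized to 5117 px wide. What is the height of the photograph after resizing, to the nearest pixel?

In the 2770×2216 frame the photograph fills the width: height = 2770 × 9/16 ≈ 1558.12 px.
The frame scales by 5117/2770 = 1.8473; 1558.12 × 1.8473 ≈ 2878.31 px.

2878 px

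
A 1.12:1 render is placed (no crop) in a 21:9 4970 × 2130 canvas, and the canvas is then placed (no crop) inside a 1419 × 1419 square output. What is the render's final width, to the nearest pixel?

1.12:1 in 4970×2130: fills the height, so the render is 2385.60 × 2130.00.
The 21:9 canvas is width-limited in 1419×1419, giving 1419.00 × 608.14; scale factor 0.2855.
The render scales with it: width 2385.60 × 0.2855 ≈ 681.12.

681 px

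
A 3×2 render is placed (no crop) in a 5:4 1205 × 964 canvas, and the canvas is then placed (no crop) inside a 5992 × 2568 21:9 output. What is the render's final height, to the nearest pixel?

2140 px

3×2 in 1205×964: fills the width, so the render is 1205.00 × 803.33.
Second fit — the 5:4 canvas into 5992×2568 spans the height: 3210.00 × 2568.00 (×2.6639 from 1205×964).
The render scales with it: height 803.33 × 2.6639 ≈ 2140.00.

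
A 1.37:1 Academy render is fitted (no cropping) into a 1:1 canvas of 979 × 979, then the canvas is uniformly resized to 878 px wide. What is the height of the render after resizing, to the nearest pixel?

641 px

At 979×979 the render is width-limited, so height = 979 / 1.370 ≈ 714.60 px.
Scaling 979 → 878 is ×0.8968, so the height becomes 714.60 × 0.8968 ≈ 640.88 px.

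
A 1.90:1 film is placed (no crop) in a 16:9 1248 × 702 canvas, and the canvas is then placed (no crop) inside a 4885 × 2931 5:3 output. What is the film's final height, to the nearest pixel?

2571 px

First fit — 1.90:1 into 1248×702 spans the width: 1248.00 × 656.84.
Second fit — the 16:9 canvas into 4885×2931 spans the width: 4885.00 × 2747.81 (×3.9143 from 1248×702).
So the film's height is 656.84 × 3.9143 ≈ 2571.05.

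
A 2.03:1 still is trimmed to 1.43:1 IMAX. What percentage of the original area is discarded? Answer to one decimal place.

29.6%

Going from 2.03:1 to 1.43:1 IMAX means cutting width while keeping height.
Fraction kept = (1.430)/(2.030) ≈ 70.44%, so 29.56% is lost.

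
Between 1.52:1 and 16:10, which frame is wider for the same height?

1.52 and 16:10 = 1.6; 1.6 > 1.52.

16:10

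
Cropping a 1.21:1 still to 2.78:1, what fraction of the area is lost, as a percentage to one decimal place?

56.5%

The width stays; only height is cut (since 2.78:1 is wider than 1.21:1).
(1.210)/(2.780) ≈ 0.435 of the area survives, leaving 56.47% discarded.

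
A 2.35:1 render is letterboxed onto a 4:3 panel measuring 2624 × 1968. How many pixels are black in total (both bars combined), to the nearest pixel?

2234085 pixels

2.35:1 is wider than 4:3, so it spans the full width.
That makes the image 1116.5957 px tall (2624 / 2.350).
Leftover height: 1968 − 1116.5957 = 851.4043 px.
Across the 2624-px span: 851.4043 × 2624 ≈ 2234085 px.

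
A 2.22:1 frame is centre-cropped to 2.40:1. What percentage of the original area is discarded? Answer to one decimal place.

2.40:1 is wider than 2.22:1, so the crop keeps the full width and trims the height.
(2.220)/(2.400) ≈ 0.925 of the area survives, leaving 7.50% discarded.

7.5%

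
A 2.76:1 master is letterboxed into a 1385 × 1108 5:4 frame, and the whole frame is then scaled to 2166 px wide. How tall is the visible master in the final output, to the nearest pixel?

In the 1385×1108 frame the master fills the width: height = 1385 / 2.760 ≈ 501.81 px.
Resizing to 2166 px wide multiplies everything by 1.5639: 501.81 → 784.78 px.

785 px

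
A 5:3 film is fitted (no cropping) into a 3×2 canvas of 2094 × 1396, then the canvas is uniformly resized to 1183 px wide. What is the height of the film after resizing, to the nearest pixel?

Fitted into 2094×1396, the film spans the width; its height is 2094 × 3/5 ≈ 1256.40 px.
The frame scales by 1183/2094 = 0.5649; 1256.40 × 0.5649 ≈ 709.80 px.

710 px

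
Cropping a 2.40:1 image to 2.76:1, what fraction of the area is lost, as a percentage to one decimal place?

13.0%

Going from 2.40:1 to 2.76:1 means cutting height while keeping width.
(2.400)/(2.760) ≈ 0.870 of the area survives, leaving 13.04% discarded.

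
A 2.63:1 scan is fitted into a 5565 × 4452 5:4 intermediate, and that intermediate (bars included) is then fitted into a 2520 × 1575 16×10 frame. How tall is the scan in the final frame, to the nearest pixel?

749 px

First fit — 2.63:1 into 5565×4452 spans the width: 5565.00 × 2115.97.
Second fit — the 5:4 canvas into 2520×1575 spans the height: 1968.75 × 1575.00 (×0.3538 from 5565×4452).
The scan scales with it: height 2115.97 × 0.3538 ≈ 748.57.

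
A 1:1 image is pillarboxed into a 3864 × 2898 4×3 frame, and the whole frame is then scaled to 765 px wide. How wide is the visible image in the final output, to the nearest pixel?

574 px

In the 3864×2898 frame the image fills the height: width = 2898 × 1/1 ≈ 2898.00 px.
The frame scales by 765/3864 = 0.1980; 2898.00 × 0.1980 ≈ 573.75 px.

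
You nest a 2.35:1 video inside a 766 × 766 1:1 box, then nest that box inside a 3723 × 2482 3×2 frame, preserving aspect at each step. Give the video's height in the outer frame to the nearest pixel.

1056 px

Inside the 766×766 canvas the video is width-limited at 766.00 × 325.96.
The 1:1 canvas is height-limited in 3723×2482, giving 2482.00 × 2482.00; scale factor 3.2402.
The video scales with it: height 325.96 × 3.2402 ≈ 1056.17.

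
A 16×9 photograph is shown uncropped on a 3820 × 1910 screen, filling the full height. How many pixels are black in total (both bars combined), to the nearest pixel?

810689 pixels

That makes the image 3395.5556 px wide (1910 × 16/9).
Black = 3820 − 3395.5556 = 424.4444 px.
Bar area = 424.4444 × 1910 ≈ 810689 px.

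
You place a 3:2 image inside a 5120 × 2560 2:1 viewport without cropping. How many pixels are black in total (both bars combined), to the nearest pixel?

3276800 pixels

3:2 is narrower than 2:1, so it spans the full height.
The image is 2560 × 3/2 ≈ 3840.0000 px wide.
Black = 5120 − 3840.0000 = 1280.0000 px.
That's 1280.0000 × 2560 ≈ 3276800 black pixels.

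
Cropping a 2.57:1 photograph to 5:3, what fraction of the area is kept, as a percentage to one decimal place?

5:3 is narrower than 2.57:1, so the crop keeps the full height and trims the width.
(1.667)/(2.570) ≈ 0.649 of the area survives.

64.9%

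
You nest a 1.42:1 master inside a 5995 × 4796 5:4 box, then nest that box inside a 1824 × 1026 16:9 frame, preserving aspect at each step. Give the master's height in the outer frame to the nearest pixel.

1.42:1 in 5995×4796: fills the width, so the master is 5995.00 × 4221.83.
The 5:4 canvas is height-limited in 1824×1026, giving 1282.50 × 1026.00; scale factor 0.2139.
So the master's height is 4221.83 × 0.2139 ≈ 903.17.

903 px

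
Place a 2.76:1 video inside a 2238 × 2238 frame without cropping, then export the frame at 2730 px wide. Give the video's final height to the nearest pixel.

In the 2238×2238 frame the video fills the width: height = 2238 / 2.760 ≈ 810.87 px.
Resizing to 2730 px wide multiplies everything by 1.2198: 810.87 → 989.13 px.

989 px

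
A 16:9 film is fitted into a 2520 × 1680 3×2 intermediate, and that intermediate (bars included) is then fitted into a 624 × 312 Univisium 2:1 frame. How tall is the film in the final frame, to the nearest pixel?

Inside the 2520×1680 canvas the film is width-limited at 2520.00 × 1417.50.
Second fit — the 3×2 canvas into 624×312 spans the height: 468.00 × 312.00 (×0.1857 from 2520×1680).
So the film's height is 1417.50 × 0.1857 ≈ 263.25.

263 px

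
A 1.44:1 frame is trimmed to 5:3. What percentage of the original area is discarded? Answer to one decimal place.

5:3 is wider than 1.44:1, so the crop keeps the full width and trims the height.
Fraction kept = (1.440)/(1.667) ≈ 86.40%, so 13.60% is lost.

13.6%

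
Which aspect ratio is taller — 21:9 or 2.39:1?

21:9 = 2.333 and 2.39; 2.39 > 2.333. The smaller width-to-height ratio is the taller frame.

21:9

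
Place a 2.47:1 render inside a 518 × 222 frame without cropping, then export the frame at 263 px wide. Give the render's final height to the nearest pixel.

106 px

At 518×222 the render is width-limited, so height = 518 / 2.470 ≈ 209.72 px.
Resizing to 263 px wide multiplies everything by 0.5077: 209.72 → 106.48 px.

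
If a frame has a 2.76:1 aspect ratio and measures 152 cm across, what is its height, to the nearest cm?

Height = 152 / 2.760 = 55.07.

55 cm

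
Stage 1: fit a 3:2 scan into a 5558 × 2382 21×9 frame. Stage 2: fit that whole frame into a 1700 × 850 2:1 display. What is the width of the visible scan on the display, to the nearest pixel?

First fit — 3:2 into 5558×2382 spans the height: 3573.00 × 2382.00.
The 21×9 canvas is width-limited in 1700×850, giving 1700.00 × 728.57; scale factor 0.3059.
Applying the same ×0.3059: 3573.00 → 1092.86.

1093 px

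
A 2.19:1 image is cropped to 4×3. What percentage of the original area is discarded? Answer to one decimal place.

The height stays; only width is cut (since 4×3 is narrower than 2.19:1).
Fraction kept = (1.333)/(2.190) ≈ 60.88%, so 39.12% is lost.

39.1%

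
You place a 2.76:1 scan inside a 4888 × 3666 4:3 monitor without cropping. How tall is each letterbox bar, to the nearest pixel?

947 px

Since 2.760 > 1.333, the scan is width-limited.
The scan is 4888 / 2.760 ≈ 1771.01 px tall.
3666 − 1771.01 = 1894.99 px of bars (947.49 each).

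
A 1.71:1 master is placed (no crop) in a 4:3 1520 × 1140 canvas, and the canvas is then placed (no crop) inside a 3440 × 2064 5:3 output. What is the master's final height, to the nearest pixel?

1609 px

Inside the 1520×1140 canvas the master is width-limited at 1520.00 × 888.89.
4:3 in 3440×2064: fills the height, so the intermediate becomes 2752.00 × 2064.00 — a scale of ×1.8105.
So the master's height is 888.89 × 1.8105 ≈ 1609.36.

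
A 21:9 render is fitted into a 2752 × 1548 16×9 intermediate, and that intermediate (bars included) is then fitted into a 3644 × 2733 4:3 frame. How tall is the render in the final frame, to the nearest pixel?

1562 px

21:9 in 2752×1548: fills the width, so the render is 2752.00 × 1179.43.
The 16×9 canvas is width-limited in 3644×2733, giving 3644.00 × 2049.75; scale factor 1.3241.
So the render's height is 1179.43 × 1.3241 ≈ 1561.71.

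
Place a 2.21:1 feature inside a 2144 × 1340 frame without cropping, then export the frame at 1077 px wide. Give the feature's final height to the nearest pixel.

487 px

At 2144×1340 the feature is width-limited, so height = 2144 / 2.210 ≈ 970.14 px.
Resizing to 1077 px wide multiplies everything by 0.5023: 970.14 → 487.33 px.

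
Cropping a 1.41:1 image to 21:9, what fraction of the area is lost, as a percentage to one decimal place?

39.6%

The width stays; only height is cut (since 21:9 is wider than 1.41:1).
(1.410)/(2.333) ≈ 0.604 of the area survives, leaving 39.57% discarded.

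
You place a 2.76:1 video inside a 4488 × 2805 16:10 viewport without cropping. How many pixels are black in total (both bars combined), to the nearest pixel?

Since 2.760 > 1.600, the video is width-limited.
Content height = 4488 / 2.760 ≈ 1626.0870 px.
2805 − 1626.0870 = 1178.9130 px of bars.
Across the 4488-px span: 1178.9130 × 4488 ≈ 5290962 px.

5290962 pixels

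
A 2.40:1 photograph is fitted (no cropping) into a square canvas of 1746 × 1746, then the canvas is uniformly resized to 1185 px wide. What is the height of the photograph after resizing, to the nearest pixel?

494 px

In the 1746×1746 frame the photograph fills the width: height = 1746 / 2.400 ≈ 727.50 px.
Scaling 1746 → 1185 is ×0.6787, so the height becomes 727.50 × 0.6787 ≈ 493.75 px.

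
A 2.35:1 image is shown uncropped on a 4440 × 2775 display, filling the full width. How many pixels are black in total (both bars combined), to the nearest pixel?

3932234 pixels

Content height = 4440 / 2.350 ≈ 1889.3617 px.
Black = 2775 − 1889.3617 = 885.6383 px.
Bar area = 885.6383 × 4440 ≈ 3932234 px.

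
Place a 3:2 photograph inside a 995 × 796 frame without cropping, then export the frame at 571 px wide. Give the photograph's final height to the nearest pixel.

Fitted into 995×796, the photograph spans the width; its height is 995 × 2/3 ≈ 663.33 px.
Scaling 995 → 571 is ×0.5739, so the height becomes 663.33 × 0.5739 ≈ 380.67 px.

381 px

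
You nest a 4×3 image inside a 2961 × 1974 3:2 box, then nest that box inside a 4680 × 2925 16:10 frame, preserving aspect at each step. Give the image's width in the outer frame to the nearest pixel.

First fit — 4×3 into 2961×1974 spans the height: 2632.00 × 1974.00.
Second fit — the 3:2 canvas into 4680×2925 spans the height: 4387.50 × 2925.00 (×1.4818 from 2961×1974).
So the image's width is 2632.00 × 1.4818 ≈ 3900.00.

3900 px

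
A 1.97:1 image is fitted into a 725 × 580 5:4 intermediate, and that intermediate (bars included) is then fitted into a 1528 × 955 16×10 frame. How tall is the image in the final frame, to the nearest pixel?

606 px

First fit — 1.97:1 into 725×580 spans the width: 725.00 × 368.02.
The 5:4 canvas is height-limited in 1528×955, giving 1193.75 × 955.00; scale factor 1.6466.
The image scales with it: height 368.02 × 1.6466 ≈ 605.96.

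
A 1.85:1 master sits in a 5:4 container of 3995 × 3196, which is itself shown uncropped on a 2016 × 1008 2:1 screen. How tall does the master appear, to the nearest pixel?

Inside the 3995×3196 canvas the master is width-limited at 3995.00 × 2159.46.
Second fit — the 5:4 canvas into 2016×1008 spans the height: 1260.00 × 1008.00 (×0.3154 from 3995×3196).
So the master's height is 2159.46 × 0.3154 ≈ 681.08.

681 px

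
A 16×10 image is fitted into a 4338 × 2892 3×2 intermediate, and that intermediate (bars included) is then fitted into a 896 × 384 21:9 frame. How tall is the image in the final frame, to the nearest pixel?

First fit — 16×10 into 4338×2892 spans the width: 4338.00 × 2711.25.
The 3×2 canvas is height-limited in 896×384, giving 576.00 × 384.00; scale factor 0.1328.
Applying the same ×0.1328: 2711.25 → 360.00.

360 px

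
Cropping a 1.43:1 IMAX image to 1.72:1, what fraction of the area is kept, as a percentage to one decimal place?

Going from 1.43:1 IMAX to 1.72:1 means cutting height while keeping width.
Area ratio = (1.430)/(1.720) = 83.14% retained.

83.1%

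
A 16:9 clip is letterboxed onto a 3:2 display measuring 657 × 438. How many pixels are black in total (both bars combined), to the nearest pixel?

16:9 is wider than 3:2, so it spans the full width.
That makes the image 369.5625 px tall (657 × 9/16).
438 − 369.5625 = 68.4375 px of bars.
Bar area = 68.4375 × 657 ≈ 44963 px.

44963 pixels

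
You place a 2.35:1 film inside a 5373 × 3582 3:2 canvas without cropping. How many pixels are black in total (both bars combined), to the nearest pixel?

6961350 pixels

Since 2.350 > 1.500, the film is width-limited.
Content height = 5373 / 2.350 ≈ 2286.3830 px.
3582 − 2286.3830 = 1295.6170 px of bars.
Across the 5373-px span: 1295.6170 × 5373 ≈ 6961350 px.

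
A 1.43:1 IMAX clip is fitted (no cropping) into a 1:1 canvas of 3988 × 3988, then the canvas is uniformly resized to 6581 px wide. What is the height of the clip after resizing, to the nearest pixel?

4602 px

At 3988×3988 the clip is width-limited, so height = 3988 / 1.430 ≈ 2788.81 px.
Scaling 3988 → 6581 is ×1.6502, so the height becomes 2788.81 × 1.6502 ≈ 4602.10 px.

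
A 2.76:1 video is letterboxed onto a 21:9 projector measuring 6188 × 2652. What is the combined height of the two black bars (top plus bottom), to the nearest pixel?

410 px

2.76:1 (2.760) > 21:9 (2.333), so the video fills the width.
That makes the image 2242.03 px tall (6188 / 2.760).
Black = 2652 − 2242.03 = 409.97 px.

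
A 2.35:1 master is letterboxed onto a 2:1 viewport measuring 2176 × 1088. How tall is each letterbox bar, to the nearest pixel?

2.35:1 (2.350) > 2:1 (2.000), so the master fills the width.
Content height = 2176 / 2.350 ≈ 925.96 px.
Black = 1088 − 925.96 = 162.04 px, or 81.02 per bar.

81 px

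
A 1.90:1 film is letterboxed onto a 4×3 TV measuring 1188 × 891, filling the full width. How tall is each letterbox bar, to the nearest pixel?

133 px

Content height = 1188 / 1.900 ≈ 625.26 px.
891 − 625.26 = 265.74 px of bars (132.87 each).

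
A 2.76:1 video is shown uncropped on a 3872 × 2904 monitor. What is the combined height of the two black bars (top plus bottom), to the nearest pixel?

2.76:1 is wider than 4×3, so it spans the full width.
That makes the image 1402.90 px tall (3872 / 2.760).
Leftover height: 2904 − 1402.90 = 1501.10 px.

1501 px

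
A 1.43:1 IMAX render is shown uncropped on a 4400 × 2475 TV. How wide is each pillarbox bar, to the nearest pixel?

1.43:1 IMAX is narrower than 16:9, so it spans the full height.
Content width = 2475 × 1.430 ≈ 3539.25 px.
4400 − 3539.25 = 860.75 px of bars (430.38 each).

430 px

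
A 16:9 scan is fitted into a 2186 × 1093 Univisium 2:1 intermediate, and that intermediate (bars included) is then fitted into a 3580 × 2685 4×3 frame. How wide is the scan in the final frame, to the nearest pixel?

3182 px

16:9 in 2186×1093: fills the height, so the scan is 1943.11 × 1093.00.
The Univisium 2:1 canvas is width-limited in 3580×2685, giving 3580.00 × 1790.00; scale factor 1.6377.
The scan scales with it: width 1943.11 × 1.6377 ≈ 3182.22.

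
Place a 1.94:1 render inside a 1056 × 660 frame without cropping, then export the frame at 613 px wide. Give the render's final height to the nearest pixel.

At 1056×660 the render is width-limited, so height = 1056 / 1.940 ≈ 544.33 px.
Scaling 1056 → 613 is ×0.5805, so the height becomes 544.33 × 0.5805 ≈ 315.98 px.

316 px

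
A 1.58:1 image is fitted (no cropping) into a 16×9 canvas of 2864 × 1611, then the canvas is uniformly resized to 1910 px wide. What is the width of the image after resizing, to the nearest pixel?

In the 2864×1611 frame the image fills the height: width = 1611 × 1.580 ≈ 2545.38 px.
Resizing to 1910 px wide multiplies everything by 0.6669: 2545.38 → 1697.51 px.

1698 px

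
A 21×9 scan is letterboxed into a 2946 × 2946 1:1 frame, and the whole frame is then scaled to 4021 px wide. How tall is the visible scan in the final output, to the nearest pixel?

Fitted into 2946×2946, the scan spans the width; its height is 2946 × 9/21 ≈ 1262.57 px.
Resizing to 4021 px wide multiplies everything by 1.3649: 1262.57 → 1723.29 px.

1723 px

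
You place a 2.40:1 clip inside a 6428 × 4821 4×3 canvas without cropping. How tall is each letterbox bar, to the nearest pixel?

1071 px

2.40:1 (2.400) > 4×3 (1.333), so the clip fills the width.
That makes the image 2678.33 px tall (6428 / 2.400).
Leftover height: 4821 − 2678.33 = 2142.67 px → 1071.33 each side.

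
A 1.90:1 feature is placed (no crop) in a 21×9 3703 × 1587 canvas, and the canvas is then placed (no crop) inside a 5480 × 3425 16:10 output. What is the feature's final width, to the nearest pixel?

4462 px

1.90:1 in 3703×1587: fills the height, so the feature is 3015.30 × 1587.00.
Second fit — the 21×9 canvas into 5480×3425 spans the width: 5480.00 × 2348.57 (×1.4799 from 3703×1587).
The feature scales with it: width 3015.30 × 1.4799 ≈ 4462.29.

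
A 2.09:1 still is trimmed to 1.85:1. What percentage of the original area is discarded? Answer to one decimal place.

The height stays; only width is cut (since 1.85:1 is narrower than 2.09:1).
(1.850)/(2.090) ≈ 0.885 of the area survives, leaving 11.48% discarded.

11.5%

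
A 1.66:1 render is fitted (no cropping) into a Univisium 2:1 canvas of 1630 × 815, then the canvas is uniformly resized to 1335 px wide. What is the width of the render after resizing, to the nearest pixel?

1108 px

At 1630×815 the render is height-limited, so width = 815 × 1.660 ≈ 1352.90 px.
Resizing to 1335 px wide multiplies everything by 0.8190: 1352.90 → 1108.05 px.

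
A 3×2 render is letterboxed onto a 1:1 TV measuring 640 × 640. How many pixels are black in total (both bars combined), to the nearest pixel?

3×2 is wider than 1:1, so it spans the full width.
The render is 640 × 2/3 ≈ 426.6667 px tall.
640 − 426.6667 = 213.3333 px of bars.
Bar area = 213.3333 × 640 ≈ 136533 px.

136533 pixels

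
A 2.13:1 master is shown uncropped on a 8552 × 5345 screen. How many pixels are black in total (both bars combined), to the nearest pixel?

11373959 pixels

Since 2.130 > 1.600, the master is width-limited.
Content height = 8552 / 2.130 ≈ 4015.0235 px.
Black = 5345 − 4015.0235 = 1329.9765 px.
Bar area = 1329.9765 × 8552 ≈ 11373959 px.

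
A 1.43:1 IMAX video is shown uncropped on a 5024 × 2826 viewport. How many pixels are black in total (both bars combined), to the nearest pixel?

Since 1.430 < 1.778, the video is height-limited.
The video is 2826 × 1.430 ≈ 4041.1800 px wide.
Black = 5024 − 4041.1800 = 982.8200 px.
That's 982.8200 × 2826 ≈ 2777449 black pixels.

2777449 pixels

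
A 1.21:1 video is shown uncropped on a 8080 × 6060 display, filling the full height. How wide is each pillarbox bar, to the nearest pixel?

374 px

Content width = 6060 × 1.210 ≈ 7332.60 px.
Leftover width: 8080 − 7332.60 = 747.40 px → 373.70 each side.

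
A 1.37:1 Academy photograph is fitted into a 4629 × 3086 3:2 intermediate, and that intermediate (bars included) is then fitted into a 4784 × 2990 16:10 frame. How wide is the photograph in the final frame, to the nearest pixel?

4096 px

1.37:1 Academy in 4629×3086: fills the height, so the photograph is 4227.82 × 3086.00.
The 3:2 canvas is height-limited in 4784×2990, giving 4485.00 × 2990.00; scale factor 0.9689.
So the photograph's width is 4227.82 × 0.9689 ≈ 4096.30.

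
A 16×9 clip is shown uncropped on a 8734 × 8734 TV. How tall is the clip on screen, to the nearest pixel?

4913 px

16×9 is wider than 1:1, so it spans the full width.
The clip is 8734 × 9/16 ≈ 4912.88 px tall.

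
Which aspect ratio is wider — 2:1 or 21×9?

2 and 21×9 = 2.333; 2.333 > 2.

21×9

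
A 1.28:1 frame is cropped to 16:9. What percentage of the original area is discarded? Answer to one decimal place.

28.0%

16:9 is wider than 1.28:1, so the crop keeps the full width and trims the height.
Area ratio = (1.280)/(1.778) = 72.00%; the remaining 28.00% is cropped out.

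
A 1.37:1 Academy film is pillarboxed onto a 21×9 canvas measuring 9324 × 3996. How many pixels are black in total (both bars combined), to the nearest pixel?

15382522 pixels

Since 1.370 < 2.333, the film is height-limited.
Content width = 3996 × 1.370 ≈ 5474.5200 px.
9324 − 5474.5200 = 3849.4800 px of bars.
Bar area = 3849.4800 × 3996 ≈ 15382522 px.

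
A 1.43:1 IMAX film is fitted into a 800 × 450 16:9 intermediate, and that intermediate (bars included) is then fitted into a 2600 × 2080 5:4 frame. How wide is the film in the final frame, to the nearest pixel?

Inside the 800×450 canvas the film is height-limited at 643.50 × 450.00.
Second fit — the 16:9 canvas into 2600×2080 spans the width: 2600.00 × 1462.50 (×3.2500 from 800×450).
Applying the same ×3.2500: 643.50 → 2091.38.

2091 px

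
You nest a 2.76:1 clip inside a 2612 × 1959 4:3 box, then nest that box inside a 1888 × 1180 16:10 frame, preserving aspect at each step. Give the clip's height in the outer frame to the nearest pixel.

2.76:1 in 2612×1959: fills the width, so the clip is 2612.00 × 946.38.
Second fit — the 4:3 canvas into 1888×1180 spans the height: 1573.33 × 1180.00 (×0.6023 from 2612×1959).
Applying the same ×0.6023: 946.38 → 570.05.

570 px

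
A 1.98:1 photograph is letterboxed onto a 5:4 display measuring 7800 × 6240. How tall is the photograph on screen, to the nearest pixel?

1.98:1 (1.980) > 5:4 (1.250), so the photograph fills the width.
Content height = 7800 / 1.980 ≈ 3939.39 px.

3939 px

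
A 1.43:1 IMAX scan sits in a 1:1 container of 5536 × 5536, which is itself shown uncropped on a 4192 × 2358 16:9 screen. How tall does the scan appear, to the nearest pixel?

1.43:1 IMAX in 5536×5536: fills the width, so the scan is 5536.00 × 3871.33.
The 1:1 canvas is height-limited in 4192×2358, giving 2358.00 × 2358.00; scale factor 0.4259.
Applying the same ×0.4259: 3871.33 → 1648.95.

1649 px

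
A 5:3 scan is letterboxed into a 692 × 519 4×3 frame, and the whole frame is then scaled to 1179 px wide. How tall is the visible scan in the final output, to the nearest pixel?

707 px

In the 692×519 frame the scan fills the width: height = 692 × 3/5 ≈ 415.20 px.
Scaling 692 → 1179 is ×1.7038, so the height becomes 415.20 × 1.7038 ≈ 707.40 px.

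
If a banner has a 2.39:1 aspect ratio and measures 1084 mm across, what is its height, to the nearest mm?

Height = 1084 / 2.390 = 453.56.

454 mm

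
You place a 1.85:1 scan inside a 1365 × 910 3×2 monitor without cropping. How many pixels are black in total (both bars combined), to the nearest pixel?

1.85:1 (1.850) > 3×2 (1.500), so the scan fills the width.
The scan is 1365 / 1.850 ≈ 737.8378 px tall.
910 − 737.8378 = 172.1622 px of bars.
Bar area = 172.1622 × 1365 ≈ 235001 px.

235001 pixels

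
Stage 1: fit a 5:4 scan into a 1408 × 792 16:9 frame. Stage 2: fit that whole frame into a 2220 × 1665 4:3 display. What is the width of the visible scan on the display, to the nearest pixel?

1561 px

First fit — 5:4 into 1408×792 spans the height: 990.00 × 792.00.
The 16:9 canvas is width-limited in 2220×1665, giving 2220.00 × 1248.75; scale factor 1.5767.
Applying the same ×1.5767: 990.00 → 1560.94.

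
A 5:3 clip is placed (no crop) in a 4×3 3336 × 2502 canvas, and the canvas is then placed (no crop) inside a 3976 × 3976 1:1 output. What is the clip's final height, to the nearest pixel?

5:3 in 3336×2502: fills the width, so the clip is 3336.00 × 2001.60.
Second fit — the 4×3 canvas into 3976×3976 spans the width: 3976.00 × 2982.00 (×1.1918 from 3336×2502).
So the clip's height is 2001.60 × 1.1918 ≈ 2385.60.

2386 px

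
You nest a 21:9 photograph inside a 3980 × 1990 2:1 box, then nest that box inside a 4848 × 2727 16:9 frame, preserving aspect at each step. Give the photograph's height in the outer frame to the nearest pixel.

2078 px

21:9 in 3980×1990: fills the width, so the photograph is 3980.00 × 1705.71.
The 2:1 canvas is width-limited in 4848×2727, giving 4848.00 × 2424.00; scale factor 1.2181.
The photograph scales with it: height 1705.71 × 1.2181 ≈ 2077.71.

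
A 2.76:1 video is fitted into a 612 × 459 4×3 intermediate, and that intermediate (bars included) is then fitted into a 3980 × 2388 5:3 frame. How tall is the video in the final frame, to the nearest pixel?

Inside the 612×459 canvas the video is width-limited at 612.00 × 221.74.
4×3 in 3980×2388: fills the height, so the intermediate becomes 3184.00 × 2388.00 — a scale of ×5.2026.
Applying the same ×5.2026: 221.74 → 1153.62.

1154 px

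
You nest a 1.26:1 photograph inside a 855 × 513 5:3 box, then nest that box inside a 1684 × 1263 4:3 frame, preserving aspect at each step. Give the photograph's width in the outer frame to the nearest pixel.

1273 px

First fit — 1.26:1 into 855×513 spans the height: 646.38 × 513.00.
The 5:3 canvas is width-limited in 1684×1263, giving 1684.00 × 1010.40; scale factor 1.9696.
So the photograph's width is 646.38 × 1.9696 ≈ 1273.10.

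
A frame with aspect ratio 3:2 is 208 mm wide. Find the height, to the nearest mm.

208·2/3 = 138.67.

139 mm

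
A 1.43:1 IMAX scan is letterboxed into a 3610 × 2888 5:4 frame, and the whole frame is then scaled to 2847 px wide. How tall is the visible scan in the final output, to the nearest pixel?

1991 px

In the 3610×2888 frame the scan fills the width: height = 3610 / 1.430 ≈ 2524.48 px.
Resizing to 2847 px wide multiplies everything by 0.7886: 2524.48 → 1990.91 px.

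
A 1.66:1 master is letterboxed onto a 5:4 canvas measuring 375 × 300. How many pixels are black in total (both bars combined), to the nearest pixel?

27786 pixels

Since 1.660 > 1.250, the master is width-limited.
That makes the image 225.9036 px tall (375 / 1.660).
Black = 300 − 225.9036 = 74.0964 px.
Across the 375-px span: 74.0964 × 375 ≈ 27786 px.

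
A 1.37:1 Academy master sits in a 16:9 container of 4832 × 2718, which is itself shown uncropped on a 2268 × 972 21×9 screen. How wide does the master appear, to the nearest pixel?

First fit — 1.37:1 Academy into 4832×2718 spans the height: 3723.66 × 2718.00.
16:9 in 2268×972: fills the height, so the intermediate becomes 1728.00 × 972.00 — a scale of ×0.3576.
Applying the same ×0.3576: 3723.66 → 1331.64.

1332 px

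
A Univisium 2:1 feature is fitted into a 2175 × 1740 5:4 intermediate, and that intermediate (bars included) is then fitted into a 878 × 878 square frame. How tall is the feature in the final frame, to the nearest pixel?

Univisium 2:1 in 2175×1740: fills the width, so the feature is 2175.00 × 1087.50.
Second fit — the 5:4 canvas into 878×878 spans the width: 878.00 × 702.40 (×0.4037 from 2175×1740).
Applying the same ×0.4037: 1087.50 → 439.00.

439 px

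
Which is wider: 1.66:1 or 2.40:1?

1.66 and 2.4; 2.4 > 1.66.

2.40:1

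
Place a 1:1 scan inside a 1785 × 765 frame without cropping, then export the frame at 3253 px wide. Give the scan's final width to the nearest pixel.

1394 px

At 1785×765 the scan is height-limited, so width = 765 × 1/1 ≈ 765.00 px.
The frame scales by 3253/1785 = 1.8224; 765.00 × 1.8224 ≈ 1394.14 px.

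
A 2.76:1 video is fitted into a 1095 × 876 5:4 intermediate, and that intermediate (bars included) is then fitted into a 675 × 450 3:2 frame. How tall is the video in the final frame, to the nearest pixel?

204 px

2.76:1 in 1095×876: fills the width, so the video is 1095.00 × 396.74.
Second fit — the 5:4 canvas into 675×450 spans the height: 562.50 × 450.00 (×0.5137 from 1095×876).
So the video's height is 396.74 × 0.5137 ≈ 203.80.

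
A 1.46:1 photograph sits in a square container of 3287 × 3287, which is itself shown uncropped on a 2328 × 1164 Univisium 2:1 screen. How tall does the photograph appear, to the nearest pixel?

First fit — 1.46:1 into 3287×3287 spans the width: 3287.00 × 2251.37.
square in 2328×1164: fills the height, so the intermediate becomes 1164.00 × 1164.00 — a scale of ×0.3541.
The photograph scales with it: height 2251.37 × 0.3541 ≈ 797.26.

797 px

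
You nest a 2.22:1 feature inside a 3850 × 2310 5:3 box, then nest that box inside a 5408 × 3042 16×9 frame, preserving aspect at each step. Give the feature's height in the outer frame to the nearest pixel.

2284 px

Inside the 3850×2310 canvas the feature is width-limited at 3850.00 × 1734.23.
Second fit — the 5:3 canvas into 5408×3042 spans the height: 5070.00 × 3042.00 (×1.3169 from 3850×2310).
The feature scales with it: height 1734.23 × 1.3169 ≈ 2283.78.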